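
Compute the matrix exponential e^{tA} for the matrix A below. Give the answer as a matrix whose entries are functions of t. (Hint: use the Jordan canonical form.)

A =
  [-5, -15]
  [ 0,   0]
e^{tA} =
  [exp(-5*t), -3 + 3*exp(-5*t)]
  [0, 1]

Strategy: write A = P · J · P⁻¹ where J is a Jordan canonical form, so e^{tA} = P · e^{tJ} · P⁻¹, and e^{tJ} can be computed block-by-block.

A has Jordan form
J =
  [-5, 0]
  [ 0, 0]
(up to reordering of blocks).

Per-block formulas:
  For a 1×1 block at λ = 0: exp(t · [0]) = [e^(0t)].
  For a 1×1 block at λ = -5: exp(t · [-5]) = [e^(-5t)].

After assembling e^{tJ} and conjugating by P, we get:

e^{tA} =
  [exp(-5*t), -3 + 3*exp(-5*t)]
  [0, 1]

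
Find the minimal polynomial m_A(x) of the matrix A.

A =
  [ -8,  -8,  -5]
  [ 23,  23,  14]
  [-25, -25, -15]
x^3

The characteristic polynomial is χ_A(x) = x^3, so the eigenvalues are known. The minimal polynomial is
  m_A(x) = Π_λ (x − λ)^{k_λ}
where k_λ is the size of the *largest* Jordan block for λ (equivalently, the smallest k with (A − λI)^k v = 0 for every generalised eigenvector v of λ).

  λ = 0: largest Jordan block has size 3, contributing (x − 0)^3

So m_A(x) = x^3 = x^3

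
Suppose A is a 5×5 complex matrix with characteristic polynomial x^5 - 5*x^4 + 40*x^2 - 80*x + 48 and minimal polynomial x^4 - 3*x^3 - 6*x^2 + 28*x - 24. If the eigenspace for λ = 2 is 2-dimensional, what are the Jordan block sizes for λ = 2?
Block sizes for λ = 2: [3, 1]

Step 1 — from the characteristic polynomial, algebraic multiplicity of λ = 2 is 4. From dim ker(A − (2)·I) = 2, there are exactly 2 Jordan blocks for λ = 2.
Step 2 — from the minimal polynomial, the factor (x − 2)^3 tells us the largest block for λ = 2 has size 3.
Step 3 — with total size 4, 2 blocks, and largest block 3, the block sizes (in nonincreasing order) are [3, 1].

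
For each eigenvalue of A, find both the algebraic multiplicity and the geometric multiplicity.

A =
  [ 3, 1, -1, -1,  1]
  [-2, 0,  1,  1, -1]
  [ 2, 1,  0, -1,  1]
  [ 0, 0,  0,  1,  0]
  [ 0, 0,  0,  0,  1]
λ = 1: alg = 5, geom = 4

Step 1 — factor the characteristic polynomial to read off the algebraic multiplicities:
  χ_A(x) = (x - 1)^5

Step 2 — compute geometric multiplicities via the rank-nullity identity g(λ) = n − rank(A − λI):
  rank(A − (1)·I) = 1, so dim ker(A − (1)·I) = n − 1 = 4

Summary:
  λ = 1: algebraic multiplicity = 5, geometric multiplicity = 4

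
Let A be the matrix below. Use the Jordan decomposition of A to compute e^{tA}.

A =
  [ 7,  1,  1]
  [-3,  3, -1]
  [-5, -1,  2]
e^{tA} =
  [t^2*exp(4*t)/2 + 3*t*exp(4*t) + exp(4*t), t^2*exp(4*t)/2 + t*exp(4*t), t*exp(4*t)]
  [-t^2*exp(4*t)/2 - 3*t*exp(4*t), -t^2*exp(4*t)/2 - t*exp(4*t) + exp(4*t), -t*exp(4*t)]
  [-t^2*exp(4*t) - 5*t*exp(4*t), -t^2*exp(4*t) - t*exp(4*t), -2*t*exp(4*t) + exp(4*t)]

Strategy: write A = P · J · P⁻¹ where J is a Jordan canonical form, so e^{tA} = P · e^{tJ} · P⁻¹, and e^{tJ} can be computed block-by-block.

A has Jordan form
J =
  [4, 1, 0]
  [0, 4, 1]
  [0, 0, 4]
(up to reordering of blocks).

Per-block formulas:
  For a 3×3 Jordan block J_3(4): exp(t · J_3(4)) = e^(4t)·(I + t·N + (t^2/2)·N^2), where N is the 3×3 nilpotent shift.

After assembling e^{tJ} and conjugating by P, we get:

e^{tA} =
  [t^2*exp(4*t)/2 + 3*t*exp(4*t) + exp(4*t), t^2*exp(4*t)/2 + t*exp(4*t), t*exp(4*t)]
  [-t^2*exp(4*t)/2 - 3*t*exp(4*t), -t^2*exp(4*t)/2 - t*exp(4*t) + exp(4*t), -t*exp(4*t)]
  [-t^2*exp(4*t) - 5*t*exp(4*t), -t^2*exp(4*t) - t*exp(4*t), -2*t*exp(4*t) + exp(4*t)]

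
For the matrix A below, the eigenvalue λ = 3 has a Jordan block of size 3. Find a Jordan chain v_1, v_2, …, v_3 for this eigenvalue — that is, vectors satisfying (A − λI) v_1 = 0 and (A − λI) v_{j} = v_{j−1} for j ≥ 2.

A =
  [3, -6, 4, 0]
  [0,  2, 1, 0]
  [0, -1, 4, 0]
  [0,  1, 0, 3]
A Jordan chain for λ = 3 of length 3:
v_1 = (2, 0, 0, -1)ᵀ
v_2 = (-6, -1, -1, 1)ᵀ
v_3 = (0, 1, 0, 0)ᵀ

Let N = A − (3)·I. We want v_3 with N^3 v_3 = 0 but N^2 v_3 ≠ 0; then v_{j-1} := N · v_j for j = 3, …, 2.

Pick v_3 = (0, 1, 0, 0)ᵀ.
Then v_2 = N · v_3 = (-6, -1, -1, 1)ᵀ.
Then v_1 = N · v_2 = (2, 0, 0, -1)ᵀ.

Sanity check: (A − (3)·I) v_1 = (0, 0, 0, 0)ᵀ = 0. ✓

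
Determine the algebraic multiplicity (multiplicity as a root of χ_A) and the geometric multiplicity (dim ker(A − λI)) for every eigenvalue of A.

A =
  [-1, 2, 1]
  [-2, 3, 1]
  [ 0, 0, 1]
λ = 1: alg = 3, geom = 2

Step 1 — factor the characteristic polynomial to read off the algebraic multiplicities:
  χ_A(x) = (x - 1)^3

Step 2 — compute geometric multiplicities via the rank-nullity identity g(λ) = n − rank(A − λI):
  rank(A − (1)·I) = 1, so dim ker(A − (1)·I) = n − 1 = 2

Summary:
  λ = 1: algebraic multiplicity = 3, geometric multiplicity = 2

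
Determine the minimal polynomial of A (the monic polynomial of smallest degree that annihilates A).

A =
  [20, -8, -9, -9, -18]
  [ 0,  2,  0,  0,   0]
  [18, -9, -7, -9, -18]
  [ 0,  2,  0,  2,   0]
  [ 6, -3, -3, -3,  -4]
x^3 - 9*x^2 + 24*x - 20

The characteristic polynomial is χ_A(x) = (x - 5)*(x - 2)^4, so the eigenvalues are known. The minimal polynomial is
  m_A(x) = Π_λ (x − λ)^{k_λ}
where k_λ is the size of the *largest* Jordan block for λ (equivalently, the smallest k with (A − λI)^k v = 0 for every generalised eigenvector v of λ).

  λ = 2: largest Jordan block has size 2, contributing (x − 2)^2
  λ = 5: largest Jordan block has size 1, contributing (x − 5)

So m_A(x) = (x - 5)*(x - 2)^2 = x^3 - 9*x^2 + 24*x - 20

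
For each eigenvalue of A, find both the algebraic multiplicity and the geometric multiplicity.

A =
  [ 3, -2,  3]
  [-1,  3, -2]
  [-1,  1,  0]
λ = 2: alg = 3, geom = 1

Step 1 — factor the characteristic polynomial to read off the algebraic multiplicities:
  χ_A(x) = (x - 2)^3

Step 2 — compute geometric multiplicities via the rank-nullity identity g(λ) = n − rank(A − λI):
  rank(A − (2)·I) = 2, so dim ker(A − (2)·I) = n − 2 = 1

Summary:
  λ = 2: algebraic multiplicity = 3, geometric multiplicity = 1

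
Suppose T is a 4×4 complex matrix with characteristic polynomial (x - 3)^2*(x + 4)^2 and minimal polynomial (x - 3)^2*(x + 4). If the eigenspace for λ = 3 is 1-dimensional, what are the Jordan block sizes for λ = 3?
Block sizes for λ = 3: [2]

Step 1 — from the characteristic polynomial, algebraic multiplicity of λ = 3 is 2. From dim ker(T − (3)·I) = 1, there are exactly 1 Jordan blocks for λ = 3.
Step 2 — from the minimal polynomial, the factor (x − 3)^2 tells us the largest block for λ = 3 has size 2.
Step 3 — with total size 2, 1 blocks, and largest block 2, the block sizes (in nonincreasing order) are [2].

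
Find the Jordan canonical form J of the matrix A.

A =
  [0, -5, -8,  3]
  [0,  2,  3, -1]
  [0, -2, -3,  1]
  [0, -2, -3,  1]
J_2(0) ⊕ J_2(0)

The characteristic polynomial is
  det(x·I − A) = x^4

Eigenvalues and multiplicities (the geometric multiplicity of λ is n − rank(A − λI), which equals the number of Jordan blocks for λ):
  λ = 0: algebraic multiplicity = 4, geometric multiplicity = 2

Determining the block sizes for each eigenvalue:
  λ = 0: with am = 4 and gm = 2, the partition is not yet determined (e.g. several partitions of 4 into 2 parts exist). Let N = A − (0)·I. Computing rank(N^1) = 2, rank(N^2) = 0; the number of blocks of size ≥ j is rank(N^{j−1}) − rank(N^j), giving [2, 2]. So we have 2 block(s) of size 2 → block sizes [2, 2]

Assembling the blocks gives a Jordan form
J =
  [0, 1, 0, 0]
  [0, 0, 0, 0]
  [0, 0, 0, 1]
  [0, 0, 0, 0]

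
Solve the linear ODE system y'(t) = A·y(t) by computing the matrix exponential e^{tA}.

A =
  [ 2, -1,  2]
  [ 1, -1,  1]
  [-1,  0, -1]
e^{tA} =
  [t^2/2 + 2*t + 1, -t^2/2 - t, t^2/2 + 2*t]
  [t, 1 - t, t]
  [-t^2/2 - t, t^2/2, -t^2/2 - t + 1]

Strategy: write A = P · J · P⁻¹ where J is a Jordan canonical form, so e^{tA} = P · e^{tJ} · P⁻¹, and e^{tJ} can be computed block-by-block.

A has Jordan form
J =
  [0, 1, 0]
  [0, 0, 1]
  [0, 0, 0]
(up to reordering of blocks).

Per-block formulas:
  For a 3×3 Jordan block J_3(0): exp(t · J_3(0)) = e^(0t)·(I + t·N + (t^2/2)·N^2), where N is the 3×3 nilpotent shift.

After assembling e^{tJ} and conjugating by P, we get:

e^{tA} =
  [t^2/2 + 2*t + 1, -t^2/2 - t, t^2/2 + 2*t]
  [t, 1 - t, t]
  [-t^2/2 - t, t^2/2, -t^2/2 - t + 1]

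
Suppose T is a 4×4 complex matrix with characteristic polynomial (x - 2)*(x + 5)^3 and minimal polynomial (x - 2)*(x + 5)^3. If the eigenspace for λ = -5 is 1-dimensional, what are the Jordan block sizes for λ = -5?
Block sizes for λ = -5: [3]

Step 1 — from the characteristic polynomial, algebraic multiplicity of λ = -5 is 3. From dim ker(T − (-5)·I) = 1, there are exactly 1 Jordan blocks for λ = -5.
Step 2 — from the minimal polynomial, the factor (x + 5)^3 tells us the largest block for λ = -5 has size 3.
Step 3 — with total size 3, 1 blocks, and largest block 3, the block sizes (in nonincreasing order) are [3].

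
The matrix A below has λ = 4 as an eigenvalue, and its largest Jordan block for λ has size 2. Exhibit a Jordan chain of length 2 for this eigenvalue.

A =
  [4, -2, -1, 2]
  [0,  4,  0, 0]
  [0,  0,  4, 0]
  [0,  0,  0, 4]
A Jordan chain for λ = 4 of length 2:
v_1 = (-2, 0, 0, 0)ᵀ
v_2 = (0, 1, 0, 0)ᵀ

Let N = A − (4)·I. We want v_2 with N^2 v_2 = 0 but N^1 v_2 ≠ 0; then v_{j-1} := N · v_j for j = 2, …, 2.

Pick v_2 = (0, 1, 0, 0)ᵀ.
Then v_1 = N · v_2 = (-2, 0, 0, 0)ᵀ.

Sanity check: (A − (4)·I) v_1 = (0, 0, 0, 0)ᵀ = 0. ✓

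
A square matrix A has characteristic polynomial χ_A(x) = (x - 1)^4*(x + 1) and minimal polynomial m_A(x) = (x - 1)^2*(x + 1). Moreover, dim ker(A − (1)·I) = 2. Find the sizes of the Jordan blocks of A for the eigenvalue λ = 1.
Block sizes for λ = 1: [2, 2]

Step 1 — from the characteristic polynomial, algebraic multiplicity of λ = 1 is 4. From dim ker(A − (1)·I) = 2, there are exactly 2 Jordan blocks for λ = 1.
Step 2 — from the minimal polynomial, the factor (x − 1)^2 tells us the largest block for λ = 1 has size 2.
Step 3 — with total size 4, 2 blocks, and largest block 2, the block sizes (in nonincreasing order) are [2, 2].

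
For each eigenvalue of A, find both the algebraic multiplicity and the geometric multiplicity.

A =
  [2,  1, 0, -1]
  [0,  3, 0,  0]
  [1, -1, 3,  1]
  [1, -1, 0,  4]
λ = 3: alg = 4, geom = 3

Step 1 — factor the characteristic polynomial to read off the algebraic multiplicities:
  χ_A(x) = (x - 3)^4

Step 2 — compute geometric multiplicities via the rank-nullity identity g(λ) = n − rank(A − λI):
  rank(A − (3)·I) = 1, so dim ker(A − (3)·I) = n − 1 = 3

Summary:
  λ = 3: algebraic multiplicity = 4, geometric multiplicity = 3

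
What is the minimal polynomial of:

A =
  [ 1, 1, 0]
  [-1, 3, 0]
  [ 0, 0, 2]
x^2 - 4*x + 4

The characteristic polynomial is χ_A(x) = (x - 2)^3, so the eigenvalues are known. The minimal polynomial is
  m_A(x) = Π_λ (x − λ)^{k_λ}
where k_λ is the size of the *largest* Jordan block for λ (equivalently, the smallest k with (A − λI)^k v = 0 for every generalised eigenvector v of λ).

  λ = 2: largest Jordan block has size 2, contributing (x − 2)^2

So m_A(x) = (x - 2)^2 = x^2 - 4*x + 4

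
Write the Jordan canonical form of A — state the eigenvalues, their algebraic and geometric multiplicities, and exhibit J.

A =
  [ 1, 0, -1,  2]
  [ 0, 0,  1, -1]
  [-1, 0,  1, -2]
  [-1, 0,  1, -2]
J_2(0) ⊕ J_2(0)

The characteristic polynomial is
  det(x·I − A) = x^4

Eigenvalues and multiplicities (the geometric multiplicity of λ is n − rank(A − λI), which equals the number of Jordan blocks for λ):
  λ = 0: algebraic multiplicity = 4, geometric multiplicity = 2

Determining the block sizes for each eigenvalue:
  λ = 0: with am = 4 and gm = 2, the partition is not yet determined (e.g. several partitions of 4 into 2 parts exist). Let N = A − (0)·I. Computing rank(N^1) = 2, rank(N^2) = 0; the number of blocks of size ≥ j is rank(N^{j−1}) − rank(N^j), giving [2, 2]. So we have 2 block(s) of size 2 → block sizes [2, 2]

Assembling the blocks gives a Jordan form
J =
  [0, 1, 0, 0]
  [0, 0, 0, 0]
  [0, 0, 0, 1]
  [0, 0, 0, 0]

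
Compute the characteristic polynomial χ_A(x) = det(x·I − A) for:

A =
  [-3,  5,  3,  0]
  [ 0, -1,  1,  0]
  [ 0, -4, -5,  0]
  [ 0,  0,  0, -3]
x^4 + 12*x^3 + 54*x^2 + 108*x + 81

Expanding det(x·I − A) (e.g. by cofactor expansion or by noting that A is similar to its Jordan form J, which has the same characteristic polynomial as A) gives
  χ_A(x) = x^4 + 12*x^3 + 54*x^2 + 108*x + 81
which factors as (x + 3)^4. The eigenvalues (with algebraic multiplicities) are λ = -3 with multiplicity 4.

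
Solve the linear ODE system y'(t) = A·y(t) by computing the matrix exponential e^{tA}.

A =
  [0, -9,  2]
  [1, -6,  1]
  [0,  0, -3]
e^{tA} =
  [3*t*exp(-3*t) + exp(-3*t), -9*t*exp(-3*t), -3*t^2*exp(-3*t)/2 + 2*t*exp(-3*t)]
  [t*exp(-3*t), -3*t*exp(-3*t) + exp(-3*t), -t^2*exp(-3*t)/2 + t*exp(-3*t)]
  [0, 0, exp(-3*t)]

Strategy: write A = P · J · P⁻¹ where J is a Jordan canonical form, so e^{tA} = P · e^{tJ} · P⁻¹, and e^{tJ} can be computed block-by-block.

A has Jordan form
J =
  [-3,  1,  0]
  [ 0, -3,  1]
  [ 0,  0, -3]
(up to reordering of blocks).

Per-block formulas:
  For a 3×3 Jordan block J_3(-3): exp(t · J_3(-3)) = e^(-3t)·(I + t·N + (t^2/2)·N^2), where N is the 3×3 nilpotent shift.

After assembling e^{tJ} and conjugating by P, we get:

e^{tA} =
  [3*t*exp(-3*t) + exp(-3*t), -9*t*exp(-3*t), -3*t^2*exp(-3*t)/2 + 2*t*exp(-3*t)]
  [t*exp(-3*t), -3*t*exp(-3*t) + exp(-3*t), -t^2*exp(-3*t)/2 + t*exp(-3*t)]
  [0, 0, exp(-3*t)]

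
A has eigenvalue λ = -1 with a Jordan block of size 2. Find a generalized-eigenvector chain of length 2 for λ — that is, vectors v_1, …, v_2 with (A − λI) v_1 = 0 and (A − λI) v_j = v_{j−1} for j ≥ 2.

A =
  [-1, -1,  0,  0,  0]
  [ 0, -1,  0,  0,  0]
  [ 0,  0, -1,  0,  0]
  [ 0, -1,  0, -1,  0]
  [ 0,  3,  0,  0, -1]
A Jordan chain for λ = -1 of length 2:
v_1 = (-1, 0, 0, -1, 3)ᵀ
v_2 = (0, 1, 0, 0, 0)ᵀ

Let N = A − (-1)·I. We want v_2 with N^2 v_2 = 0 but N^1 v_2 ≠ 0; then v_{j-1} := N · v_j for j = 2, …, 2.

Pick v_2 = (0, 1, 0, 0, 0)ᵀ.
Then v_1 = N · v_2 = (-1, 0, 0, -1, 3)ᵀ.

Sanity check: (A − (-1)·I) v_1 = (0, 0, 0, 0, 0)ᵀ = 0. ✓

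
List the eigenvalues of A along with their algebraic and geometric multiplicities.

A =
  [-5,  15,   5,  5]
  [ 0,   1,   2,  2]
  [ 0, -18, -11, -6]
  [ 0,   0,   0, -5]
λ = -5: alg = 4, geom = 3

Step 1 — factor the characteristic polynomial to read off the algebraic multiplicities:
  χ_A(x) = (x + 5)^4

Step 2 — compute geometric multiplicities via the rank-nullity identity g(λ) = n − rank(A − λI):
  rank(A − (-5)·I) = 1, so dim ker(A − (-5)·I) = n − 1 = 3

Summary:
  λ = -5: algebraic multiplicity = 4, geometric multiplicity = 3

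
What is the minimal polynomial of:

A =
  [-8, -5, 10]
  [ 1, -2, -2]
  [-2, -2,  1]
x^2 + 6*x + 9

The characteristic polynomial is χ_A(x) = (x + 3)^3, so the eigenvalues are known. The minimal polynomial is
  m_A(x) = Π_λ (x − λ)^{k_λ}
where k_λ is the size of the *largest* Jordan block for λ (equivalently, the smallest k with (A − λI)^k v = 0 for every generalised eigenvector v of λ).

  λ = -3: largest Jordan block has size 2, contributing (x + 3)^2

So m_A(x) = (x + 3)^2 = x^2 + 6*x + 9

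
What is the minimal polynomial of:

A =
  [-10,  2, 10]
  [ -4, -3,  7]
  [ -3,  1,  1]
x^3 + 12*x^2 + 48*x + 64

The characteristic polynomial is χ_A(x) = (x + 4)^3, so the eigenvalues are known. The minimal polynomial is
  m_A(x) = Π_λ (x − λ)^{k_λ}
where k_λ is the size of the *largest* Jordan block for λ (equivalently, the smallest k with (A − λI)^k v = 0 for every generalised eigenvector v of λ).

  λ = -4: largest Jordan block has size 3, contributing (x + 4)^3

So m_A(x) = (x + 4)^3 = x^3 + 12*x^2 + 48*x + 64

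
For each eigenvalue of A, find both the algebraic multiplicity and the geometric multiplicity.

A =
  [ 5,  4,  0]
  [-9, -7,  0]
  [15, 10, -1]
λ = -1: alg = 3, geom = 2

Step 1 — factor the characteristic polynomial to read off the algebraic multiplicities:
  χ_A(x) = (x + 1)^3

Step 2 — compute geometric multiplicities via the rank-nullity identity g(λ) = n − rank(A − λI):
  rank(A − (-1)·I) = 1, so dim ker(A − (-1)·I) = n − 1 = 2

Summary:
  λ = -1: algebraic multiplicity = 3, geometric multiplicity = 2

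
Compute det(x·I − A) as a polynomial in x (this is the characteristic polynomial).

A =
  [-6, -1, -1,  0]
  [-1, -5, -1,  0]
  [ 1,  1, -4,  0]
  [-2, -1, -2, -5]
x^4 + 20*x^3 + 150*x^2 + 500*x + 625

Expanding det(x·I − A) (e.g. by cofactor expansion or by noting that A is similar to its Jordan form J, which has the same characteristic polynomial as A) gives
  χ_A(x) = x^4 + 20*x^3 + 150*x^2 + 500*x + 625
which factors as (x + 5)^4. The eigenvalues (with algebraic multiplicities) are λ = -5 with multiplicity 4.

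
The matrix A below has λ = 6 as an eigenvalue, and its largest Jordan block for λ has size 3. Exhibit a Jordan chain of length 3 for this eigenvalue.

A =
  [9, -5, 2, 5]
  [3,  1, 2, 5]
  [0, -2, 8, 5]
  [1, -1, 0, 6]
A Jordan chain for λ = 6 of length 3:
v_1 = (-1, -1, -1, 0)ᵀ
v_2 = (3, 3, 0, 1)ᵀ
v_3 = (1, 0, 0, 0)ᵀ

Let N = A − (6)·I. We want v_3 with N^3 v_3 = 0 but N^2 v_3 ≠ 0; then v_{j-1} := N · v_j for j = 3, …, 2.

Pick v_3 = (1, 0, 0, 0)ᵀ.
Then v_2 = N · v_3 = (3, 3, 0, 1)ᵀ.
Then v_1 = N · v_2 = (-1, -1, -1, 0)ᵀ.

Sanity check: (A − (6)·I) v_1 = (0, 0, 0, 0)ᵀ = 0. ✓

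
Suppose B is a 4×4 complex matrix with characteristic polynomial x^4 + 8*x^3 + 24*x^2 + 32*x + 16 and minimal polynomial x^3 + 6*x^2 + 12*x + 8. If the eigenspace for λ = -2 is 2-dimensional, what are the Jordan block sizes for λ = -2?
Block sizes for λ = -2: [3, 1]

Step 1 — from the characteristic polynomial, algebraic multiplicity of λ = -2 is 4. From dim ker(B − (-2)·I) = 2, there are exactly 2 Jordan blocks for λ = -2.
Step 2 — from the minimal polynomial, the factor (x + 2)^3 tells us the largest block for λ = -2 has size 3.
Step 3 — with total size 4, 2 blocks, and largest block 3, the block sizes (in nonincreasing order) are [3, 1].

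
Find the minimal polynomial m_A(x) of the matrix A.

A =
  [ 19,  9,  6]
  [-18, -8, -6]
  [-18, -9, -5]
x^2 - 5*x + 4

The characteristic polynomial is χ_A(x) = (x - 4)*(x - 1)^2, so the eigenvalues are known. The minimal polynomial is
  m_A(x) = Π_λ (x − λ)^{k_λ}
where k_λ is the size of the *largest* Jordan block for λ (equivalently, the smallest k with (A − λI)^k v = 0 for every generalised eigenvector v of λ).

  λ = 1: largest Jordan block has size 1, contributing (x − 1)
  λ = 4: largest Jordan block has size 1, contributing (x − 4)

So m_A(x) = (x - 4)*(x - 1) = x^2 - 5*x + 4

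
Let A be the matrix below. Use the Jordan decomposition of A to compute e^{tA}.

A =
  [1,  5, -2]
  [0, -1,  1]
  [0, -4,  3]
e^{tA} =
  [exp(t), -t^2*exp(t) + 5*t*exp(t), t^2*exp(t)/2 - 2*t*exp(t)]
  [0, -2*t*exp(t) + exp(t), t*exp(t)]
  [0, -4*t*exp(t), 2*t*exp(t) + exp(t)]

Strategy: write A = P · J · P⁻¹ where J is a Jordan canonical form, so e^{tA} = P · e^{tJ} · P⁻¹, and e^{tJ} can be computed block-by-block.

A has Jordan form
J =
  [1, 1, 0]
  [0, 1, 1]
  [0, 0, 1]
(up to reordering of blocks).

Per-block formulas:
  For a 3×3 Jordan block J_3(1): exp(t · J_3(1)) = e^(1t)·(I + t·N + (t^2/2)·N^2), where N is the 3×3 nilpotent shift.

After assembling e^{tJ} and conjugating by P, we get:

e^{tA} =
  [exp(t), -t^2*exp(t) + 5*t*exp(t), t^2*exp(t)/2 - 2*t*exp(t)]
  [0, -2*t*exp(t) + exp(t), t*exp(t)]
  [0, -4*t*exp(t), 2*t*exp(t) + exp(t)]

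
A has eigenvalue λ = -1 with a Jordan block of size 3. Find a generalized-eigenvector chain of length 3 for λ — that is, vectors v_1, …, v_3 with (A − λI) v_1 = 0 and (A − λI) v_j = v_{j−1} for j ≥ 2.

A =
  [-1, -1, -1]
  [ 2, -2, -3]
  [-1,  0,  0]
A Jordan chain for λ = -1 of length 3:
v_1 = (-1, 1, -1)ᵀ
v_2 = (0, 2, -1)ᵀ
v_3 = (1, 0, 0)ᵀ

Let N = A − (-1)·I. We want v_3 with N^3 v_3 = 0 but N^2 v_3 ≠ 0; then v_{j-1} := N · v_j for j = 3, …, 2.

Pick v_3 = (1, 0, 0)ᵀ.
Then v_2 = N · v_3 = (0, 2, -1)ᵀ.
Then v_1 = N · v_2 = (-1, 1, -1)ᵀ.

Sanity check: (A − (-1)·I) v_1 = (0, 0, 0)ᵀ = 0. ✓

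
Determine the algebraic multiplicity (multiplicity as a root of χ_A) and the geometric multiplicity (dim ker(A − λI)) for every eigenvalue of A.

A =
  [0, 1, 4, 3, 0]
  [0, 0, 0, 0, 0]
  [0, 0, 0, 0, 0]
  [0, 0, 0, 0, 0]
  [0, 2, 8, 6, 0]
λ = 0: alg = 5, geom = 4

Step 1 — factor the characteristic polynomial to read off the algebraic multiplicities:
  χ_A(x) = x^5

Step 2 — compute geometric multiplicities via the rank-nullity identity g(λ) = n − rank(A − λI):
  rank(A − (0)·I) = 1, so dim ker(A − (0)·I) = n − 1 = 4

Summary:
  λ = 0: algebraic multiplicity = 5, geometric multiplicity = 4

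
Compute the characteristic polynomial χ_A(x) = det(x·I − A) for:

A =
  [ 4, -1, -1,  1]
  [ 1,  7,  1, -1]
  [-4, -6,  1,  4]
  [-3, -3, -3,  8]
x^4 - 20*x^3 + 150*x^2 - 500*x + 625

Expanding det(x·I − A) (e.g. by cofactor expansion or by noting that A is similar to its Jordan form J, which has the same characteristic polynomial as A) gives
  χ_A(x) = x^4 - 20*x^3 + 150*x^2 - 500*x + 625
which factors as (x - 5)^4. The eigenvalues (with algebraic multiplicities) are λ = 5 with multiplicity 4.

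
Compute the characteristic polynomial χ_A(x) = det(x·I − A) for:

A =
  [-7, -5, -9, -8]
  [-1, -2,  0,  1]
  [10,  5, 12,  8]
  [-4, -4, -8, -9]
x^4 + 6*x^3 - 54*x - 81

Expanding det(x·I − A) (e.g. by cofactor expansion or by noting that A is similar to its Jordan form J, which has the same characteristic polynomial as A) gives
  χ_A(x) = x^4 + 6*x^3 - 54*x - 81
which factors as (x - 3)*(x + 3)^3. The eigenvalues (with algebraic multiplicities) are λ = -3 with multiplicity 3, λ = 3 with multiplicity 1.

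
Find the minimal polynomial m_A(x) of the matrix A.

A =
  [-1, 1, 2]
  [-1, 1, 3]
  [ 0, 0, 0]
x^3

The characteristic polynomial is χ_A(x) = x^3, so the eigenvalues are known. The minimal polynomial is
  m_A(x) = Π_λ (x − λ)^{k_λ}
where k_λ is the size of the *largest* Jordan block for λ (equivalently, the smallest k with (A − λI)^k v = 0 for every generalised eigenvector v of λ).

  λ = 0: largest Jordan block has size 3, contributing (x − 0)^3

So m_A(x) = x^3 = x^3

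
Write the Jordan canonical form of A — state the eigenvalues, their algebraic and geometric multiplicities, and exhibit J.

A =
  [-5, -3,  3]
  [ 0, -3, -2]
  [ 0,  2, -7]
J_2(-5) ⊕ J_1(-5)

The characteristic polynomial is
  det(x·I − A) = x^3 + 15*x^2 + 75*x + 125 = (x + 5)^3

Eigenvalues and multiplicities (the geometric multiplicity of λ is n − rank(A − λI), which equals the number of Jordan blocks for λ):
  λ = -5: algebraic multiplicity = 3, geometric multiplicity = 2

Determining the block sizes for each eigenvalue:
  λ = -5: 2 blocks summing to 3 forces exactly one block of size 2 and the rest size 1 → block sizes [2, 1]

Assembling the blocks gives a Jordan form
J =
  [-5,  1,  0]
  [ 0, -5,  0]
  [ 0,  0, -5]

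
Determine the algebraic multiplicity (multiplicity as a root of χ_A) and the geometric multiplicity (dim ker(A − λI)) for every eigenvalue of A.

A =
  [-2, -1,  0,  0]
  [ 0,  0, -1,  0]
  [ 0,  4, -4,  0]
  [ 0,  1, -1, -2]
λ = -2: alg = 4, geom = 2

Step 1 — factor the characteristic polynomial to read off the algebraic multiplicities:
  χ_A(x) = (x + 2)^4

Step 2 — compute geometric multiplicities via the rank-nullity identity g(λ) = n − rank(A − λI):
  rank(A − (-2)·I) = 2, so dim ker(A − (-2)·I) = n − 2 = 2

Summary:
  λ = -2: algebraic multiplicity = 4, geometric multiplicity = 2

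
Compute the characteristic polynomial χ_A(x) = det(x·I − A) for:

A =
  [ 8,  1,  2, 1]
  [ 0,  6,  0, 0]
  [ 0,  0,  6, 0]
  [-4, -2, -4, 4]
x^4 - 24*x^3 + 216*x^2 - 864*x + 1296

Expanding det(x·I − A) (e.g. by cofactor expansion or by noting that A is similar to its Jordan form J, which has the same characteristic polynomial as A) gives
  χ_A(x) = x^4 - 24*x^3 + 216*x^2 - 864*x + 1296
which factors as (x - 6)^4. The eigenvalues (with algebraic multiplicities) are λ = 6 with multiplicity 4.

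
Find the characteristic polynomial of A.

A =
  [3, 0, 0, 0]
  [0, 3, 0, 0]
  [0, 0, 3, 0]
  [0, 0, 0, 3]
x^4 - 12*x^3 + 54*x^2 - 108*x + 81

Expanding det(x·I − A) (e.g. by cofactor expansion or by noting that A is similar to its Jordan form J, which has the same characteristic polynomial as A) gives
  χ_A(x) = x^4 - 12*x^3 + 54*x^2 - 108*x + 81
which factors as (x - 3)^4. The eigenvalues (with algebraic multiplicities) are λ = 3 with multiplicity 4.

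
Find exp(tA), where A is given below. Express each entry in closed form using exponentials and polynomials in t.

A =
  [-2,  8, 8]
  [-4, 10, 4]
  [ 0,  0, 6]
e^{tA} =
  [-exp(6*t) + 2*exp(2*t), 2*exp(6*t) - 2*exp(2*t), 2*exp(6*t) - 2*exp(2*t)]
  [-exp(6*t) + exp(2*t), 2*exp(6*t) - exp(2*t), exp(6*t) - exp(2*t)]
  [0, 0, exp(6*t)]

Strategy: write A = P · J · P⁻¹ where J is a Jordan canonical form, so e^{tA} = P · e^{tJ} · P⁻¹, and e^{tJ} can be computed block-by-block.

A has Jordan form
J =
  [2, 0, 0]
  [0, 6, 0]
  [0, 0, 6]
(up to reordering of blocks).

Per-block formulas:
  For a 1×1 block at λ = 6: exp(t · [6]) = [e^(6t)].
  For a 1×1 block at λ = 2: exp(t · [2]) = [e^(2t)].

After assembling e^{tJ} and conjugating by P, we get:

e^{tA} =
  [-exp(6*t) + 2*exp(2*t), 2*exp(6*t) - 2*exp(2*t), 2*exp(6*t) - 2*exp(2*t)]
  [-exp(6*t) + exp(2*t), 2*exp(6*t) - exp(2*t), exp(6*t) - exp(2*t)]
  [0, 0, exp(6*t)]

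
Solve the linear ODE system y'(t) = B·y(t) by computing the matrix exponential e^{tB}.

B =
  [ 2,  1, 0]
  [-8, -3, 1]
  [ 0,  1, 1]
e^{tB} =
  [-2*t^2 + 2*t + 1, -t^2/2 + t, t^2/2]
  [4*t^2 - 8*t, t^2 - 3*t + 1, -t^2 + t]
  [-4*t^2, -t^2 + t, t^2 + t + 1]

Strategy: write B = P · J · P⁻¹ where J is a Jordan canonical form, so e^{tB} = P · e^{tJ} · P⁻¹, and e^{tJ} can be computed block-by-block.

B has Jordan form
J =
  [0, 1, 0]
  [0, 0, 1]
  [0, 0, 0]
(up to reordering of blocks).

Per-block formulas:
  For a 3×3 Jordan block J_3(0): exp(t · J_3(0)) = e^(0t)·(I + t·N + (t^2/2)·N^2), where N is the 3×3 nilpotent shift.

After assembling e^{tJ} and conjugating by P, we get:

e^{tB} =
  [-2*t^2 + 2*t + 1, -t^2/2 + t, t^2/2]
  [4*t^2 - 8*t, t^2 - 3*t + 1, -t^2 + t]
  [-4*t^2, -t^2 + t, t^2 + t + 1]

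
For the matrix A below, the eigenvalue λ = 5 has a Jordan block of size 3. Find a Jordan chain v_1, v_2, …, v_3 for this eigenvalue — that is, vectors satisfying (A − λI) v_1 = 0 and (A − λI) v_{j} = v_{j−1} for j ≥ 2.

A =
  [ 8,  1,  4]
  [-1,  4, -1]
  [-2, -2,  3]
A Jordan chain for λ = 5 of length 3:
v_1 = (-6, 2, 4)ᵀ
v_2 = (1, -1, -2)ᵀ
v_3 = (0, 1, 0)ᵀ

Let N = A − (5)·I. We want v_3 with N^3 v_3 = 0 but N^2 v_3 ≠ 0; then v_{j-1} := N · v_j for j = 3, …, 2.

Pick v_3 = (0, 1, 0)ᵀ.
Then v_2 = N · v_3 = (1, -1, -2)ᵀ.
Then v_1 = N · v_2 = (-6, 2, 4)ᵀ.

Sanity check: (A − (5)·I) v_1 = (0, 0, 0)ᵀ = 0. ✓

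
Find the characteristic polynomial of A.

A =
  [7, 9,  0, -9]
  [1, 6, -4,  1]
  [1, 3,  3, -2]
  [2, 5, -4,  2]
x^4 - 18*x^3 + 121*x^2 - 360*x + 400

Expanding det(x·I − A) (e.g. by cofactor expansion or by noting that A is similar to its Jordan form J, which has the same characteristic polynomial as A) gives
  χ_A(x) = x^4 - 18*x^3 + 121*x^2 - 360*x + 400
which factors as (x - 5)^2*(x - 4)^2. The eigenvalues (with algebraic multiplicities) are λ = 4 with multiplicity 2, λ = 5 with multiplicity 2.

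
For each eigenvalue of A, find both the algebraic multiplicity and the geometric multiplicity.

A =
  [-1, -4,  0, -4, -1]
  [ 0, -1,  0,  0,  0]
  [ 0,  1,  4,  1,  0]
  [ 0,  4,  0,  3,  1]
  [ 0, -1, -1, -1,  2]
λ = -1: alg = 2, geom = 2; λ = 3: alg = 3, geom = 1

Step 1 — factor the characteristic polynomial to read off the algebraic multiplicities:
  χ_A(x) = (x - 3)^3*(x + 1)^2

Step 2 — compute geometric multiplicities via the rank-nullity identity g(λ) = n − rank(A − λI):
  rank(A − (-1)·I) = 3, so dim ker(A − (-1)·I) = n − 3 = 2
  rank(A − (3)·I) = 4, so dim ker(A − (3)·I) = n − 4 = 1

Summary:
  λ = -1: algebraic multiplicity = 2, geometric multiplicity = 2
  λ = 3: algebraic multiplicity = 3, geometric multiplicity = 1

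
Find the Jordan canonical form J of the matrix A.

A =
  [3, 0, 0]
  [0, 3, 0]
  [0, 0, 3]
J_1(3) ⊕ J_1(3) ⊕ J_1(3)

The characteristic polynomial is
  det(x·I − A) = x^3 - 9*x^2 + 27*x - 27 = (x - 3)^3

Eigenvalues and multiplicities (the geometric multiplicity of λ is n − rank(A − λI), which equals the number of Jordan blocks for λ):
  λ = 3: algebraic multiplicity = 3, geometric multiplicity = 3

Determining the block sizes for each eigenvalue:
  λ = 3: gm = am = 3, so every block has size 1 → block sizes [1, 1, 1]

Assembling the blocks gives a Jordan form
J =
  [3, 0, 0]
  [0, 3, 0]
  [0, 0, 3]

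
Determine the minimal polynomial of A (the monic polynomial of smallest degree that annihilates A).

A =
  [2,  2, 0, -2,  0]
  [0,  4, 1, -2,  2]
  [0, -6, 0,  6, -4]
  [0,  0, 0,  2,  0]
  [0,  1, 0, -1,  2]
x^3 - 6*x^2 + 12*x - 8

The characteristic polynomial is χ_A(x) = (x - 2)^5, so the eigenvalues are known. The minimal polynomial is
  m_A(x) = Π_λ (x − λ)^{k_λ}
where k_λ is the size of the *largest* Jordan block for λ (equivalently, the smallest k with (A − λI)^k v = 0 for every generalised eigenvector v of λ).

  λ = 2: largest Jordan block has size 3, contributing (x − 2)^3

So m_A(x) = (x - 2)^3 = x^3 - 6*x^2 + 12*x - 8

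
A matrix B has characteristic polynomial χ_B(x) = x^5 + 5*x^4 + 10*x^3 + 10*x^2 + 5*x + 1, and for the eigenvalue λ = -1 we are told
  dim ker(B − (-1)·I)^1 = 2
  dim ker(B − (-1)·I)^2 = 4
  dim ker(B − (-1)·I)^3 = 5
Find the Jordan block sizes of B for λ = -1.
Block sizes for λ = -1: [3, 2]

From the dimensions of kernels of powers, the number of Jordan blocks of size at least j is d_j − d_{j−1} where d_j = dim ker(N^j) (with d_0 = 0). Computing the differences gives [2, 2, 1].
The number of blocks of size exactly k is (#blocks of size ≥ k) − (#blocks of size ≥ k + 1), so the partition is: 1 block(s) of size 2, 1 block(s) of size 3.
In nonincreasing order the block sizes are [3, 2].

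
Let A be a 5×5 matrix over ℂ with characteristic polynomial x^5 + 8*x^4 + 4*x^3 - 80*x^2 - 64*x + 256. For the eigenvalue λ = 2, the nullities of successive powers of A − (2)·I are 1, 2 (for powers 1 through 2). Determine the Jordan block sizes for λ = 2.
Block sizes for λ = 2: [2]

From the dimensions of kernels of powers, the number of Jordan blocks of size at least j is d_j − d_{j−1} where d_j = dim ker(N^j) (with d_0 = 0). Computing the differences gives [1, 1].
The number of blocks of size exactly k is (#blocks of size ≥ k) − (#blocks of size ≥ k + 1), so the partition is: 1 block(s) of size 2.
In nonincreasing order the block sizes are [2].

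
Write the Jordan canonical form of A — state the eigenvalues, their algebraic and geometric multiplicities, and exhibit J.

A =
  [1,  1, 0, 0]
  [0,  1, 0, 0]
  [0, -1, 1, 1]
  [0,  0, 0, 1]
J_2(1) ⊕ J_2(1)

The characteristic polynomial is
  det(x·I − A) = x^4 - 4*x^3 + 6*x^2 - 4*x + 1 = (x - 1)^4

Eigenvalues and multiplicities (the geometric multiplicity of λ is n − rank(A − λI), which equals the number of Jordan blocks for λ):
  λ = 1: algebraic multiplicity = 4, geometric multiplicity = 2

Determining the block sizes for each eigenvalue:
  λ = 1: with am = 4 and gm = 2, the partition is not yet determined (e.g. several partitions of 4 into 2 parts exist). Let N = A − (1)·I. Computing rank(N^1) = 2, rank(N^2) = 0; the number of blocks of size ≥ j is rank(N^{j−1}) − rank(N^j), giving [2, 2]. So we have 2 block(s) of size 2 → block sizes [2, 2]

Assembling the blocks gives a Jordan form
J =
  [1, 1, 0, 0]
  [0, 1, 0, 0]
  [0, 0, 1, 1]
  [0, 0, 0, 1]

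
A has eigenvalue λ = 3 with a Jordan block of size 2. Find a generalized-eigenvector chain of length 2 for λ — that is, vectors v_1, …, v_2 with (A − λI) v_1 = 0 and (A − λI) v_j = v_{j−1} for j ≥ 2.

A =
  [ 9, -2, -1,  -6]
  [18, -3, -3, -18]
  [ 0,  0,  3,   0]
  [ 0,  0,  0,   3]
A Jordan chain for λ = 3 of length 2:
v_1 = (6, 18, 0, 0)ᵀ
v_2 = (1, 0, 0, 0)ᵀ

Let N = A − (3)·I. We want v_2 with N^2 v_2 = 0 but N^1 v_2 ≠ 0; then v_{j-1} := N · v_j for j = 2, …, 2.

Pick v_2 = (1, 0, 0, 0)ᵀ.
Then v_1 = N · v_2 = (6, 18, 0, 0)ᵀ.

Sanity check: (A − (3)·I) v_1 = (0, 0, 0, 0)ᵀ = 0. ✓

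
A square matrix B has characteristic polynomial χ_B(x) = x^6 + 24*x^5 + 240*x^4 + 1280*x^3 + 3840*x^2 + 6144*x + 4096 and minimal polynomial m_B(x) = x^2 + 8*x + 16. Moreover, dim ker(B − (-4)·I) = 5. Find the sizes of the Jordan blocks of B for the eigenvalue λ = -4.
Block sizes for λ = -4: [2, 1, 1, 1, 1]

Step 1 — from the characteristic polynomial, algebraic multiplicity of λ = -4 is 6. From dim ker(B − (-4)·I) = 5, there are exactly 5 Jordan blocks for λ = -4.
Step 2 — from the minimal polynomial, the factor (x + 4)^2 tells us the largest block for λ = -4 has size 2.
Step 3 — with total size 6, 5 blocks, and largest block 2, the block sizes (in nonincreasing order) are [2, 1, 1, 1, 1].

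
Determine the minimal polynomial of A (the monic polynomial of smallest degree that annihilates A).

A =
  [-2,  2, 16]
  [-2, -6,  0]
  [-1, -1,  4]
x^3 + 4*x^2

The characteristic polynomial is χ_A(x) = x^2*(x + 4), so the eigenvalues are known. The minimal polynomial is
  m_A(x) = Π_λ (x − λ)^{k_λ}
where k_λ is the size of the *largest* Jordan block for λ (equivalently, the smallest k with (A − λI)^k v = 0 for every generalised eigenvector v of λ).

  λ = -4: largest Jordan block has size 1, contributing (x + 4)
  λ = 0: largest Jordan block has size 2, contributing (x − 0)^2

So m_A(x) = x^2*(x + 4) = x^3 + 4*x^2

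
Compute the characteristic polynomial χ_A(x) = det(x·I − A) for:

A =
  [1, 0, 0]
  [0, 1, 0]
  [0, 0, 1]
x^3 - 3*x^2 + 3*x - 1

Expanding det(x·I − A) (e.g. by cofactor expansion or by noting that A is similar to its Jordan form J, which has the same characteristic polynomial as A) gives
  χ_A(x) = x^3 - 3*x^2 + 3*x - 1
which factors as (x - 1)^3. The eigenvalues (with algebraic multiplicities) are λ = 1 with multiplicity 3.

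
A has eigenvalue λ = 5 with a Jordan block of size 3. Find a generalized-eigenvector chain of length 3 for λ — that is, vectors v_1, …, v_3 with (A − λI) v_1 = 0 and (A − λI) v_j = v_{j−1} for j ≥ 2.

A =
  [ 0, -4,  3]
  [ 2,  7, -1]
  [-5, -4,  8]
A Jordan chain for λ = 5 of length 3:
v_1 = (2, -1, 2)ᵀ
v_2 = (-5, 2, -5)ᵀ
v_3 = (1, 0, 0)ᵀ

Let N = A − (5)·I. We want v_3 with N^3 v_3 = 0 but N^2 v_3 ≠ 0; then v_{j-1} := N · v_j for j = 3, …, 2.

Pick v_3 = (1, 0, 0)ᵀ.
Then v_2 = N · v_3 = (-5, 2, -5)ᵀ.
Then v_1 = N · v_2 = (2, -1, 2)ᵀ.

Sanity check: (A − (5)·I) v_1 = (0, 0, 0)ᵀ = 0. ✓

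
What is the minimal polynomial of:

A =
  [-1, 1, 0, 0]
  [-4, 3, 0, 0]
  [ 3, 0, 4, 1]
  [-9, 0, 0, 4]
x^4 - 10*x^3 + 33*x^2 - 40*x + 16

The characteristic polynomial is χ_A(x) = (x - 4)^2*(x - 1)^2, so the eigenvalues are known. The minimal polynomial is
  m_A(x) = Π_λ (x − λ)^{k_λ}
where k_λ is the size of the *largest* Jordan block for λ (equivalently, the smallest k with (A − λI)^k v = 0 for every generalised eigenvector v of λ).

  λ = 1: largest Jordan block has size 2, contributing (x − 1)^2
  λ = 4: largest Jordan block has size 2, contributing (x − 4)^2

So m_A(x) = (x - 4)^2*(x - 1)^2 = x^4 - 10*x^3 + 33*x^2 - 40*x + 16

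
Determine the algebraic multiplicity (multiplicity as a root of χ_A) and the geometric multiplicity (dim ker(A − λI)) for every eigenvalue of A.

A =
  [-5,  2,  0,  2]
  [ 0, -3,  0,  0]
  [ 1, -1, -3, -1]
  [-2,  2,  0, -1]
λ = -3: alg = 4, geom = 3

Step 1 — factor the characteristic polynomial to read off the algebraic multiplicities:
  χ_A(x) = (x + 3)^4

Step 2 — compute geometric multiplicities via the rank-nullity identity g(λ) = n − rank(A − λI):
  rank(A − (-3)·I) = 1, so dim ker(A − (-3)·I) = n − 1 = 3

Summary:
  λ = -3: algebraic multiplicity = 4, geometric multiplicity = 3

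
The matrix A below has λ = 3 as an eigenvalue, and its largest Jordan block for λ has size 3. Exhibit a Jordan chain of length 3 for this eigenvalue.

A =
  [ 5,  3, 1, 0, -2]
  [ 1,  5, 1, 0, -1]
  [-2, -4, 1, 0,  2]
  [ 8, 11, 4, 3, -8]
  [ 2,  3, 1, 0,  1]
A Jordan chain for λ = 3 of length 3:
v_1 = (1, 0, 0, 3, 1)ᵀ
v_2 = (2, 1, -2, 8, 2)ᵀ
v_3 = (1, 0, 0, 0, 0)ᵀ

Let N = A − (3)·I. We want v_3 with N^3 v_3 = 0 but N^2 v_3 ≠ 0; then v_{j-1} := N · v_j for j = 3, …, 2.

Pick v_3 = (1, 0, 0, 0, 0)ᵀ.
Then v_2 = N · v_3 = (2, 1, -2, 8, 2)ᵀ.
Then v_1 = N · v_2 = (1, 0, 0, 3, 1)ᵀ.

Sanity check: (A − (3)·I) v_1 = (0, 0, 0, 0, 0)ᵀ = 0. ✓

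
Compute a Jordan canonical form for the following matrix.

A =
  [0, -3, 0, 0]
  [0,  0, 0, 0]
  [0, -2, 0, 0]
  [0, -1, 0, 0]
J_2(0) ⊕ J_1(0) ⊕ J_1(0)

The characteristic polynomial is
  det(x·I − A) = x^4

Eigenvalues and multiplicities (the geometric multiplicity of λ is n − rank(A − λI), which equals the number of Jordan blocks for λ):
  λ = 0: algebraic multiplicity = 4, geometric multiplicity = 3

Determining the block sizes for each eigenvalue:
  λ = 0: 3 blocks summing to 4 forces exactly one block of size 2 and the rest size 1 → block sizes [2, 1, 1]

Assembling the blocks gives a Jordan form
J =
  [0, 1, 0, 0]
  [0, 0, 0, 0]
  [0, 0, 0, 0]
  [0, 0, 0, 0]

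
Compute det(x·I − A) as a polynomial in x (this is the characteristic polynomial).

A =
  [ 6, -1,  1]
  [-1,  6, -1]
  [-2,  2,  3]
x^3 - 15*x^2 + 75*x - 125

Expanding det(x·I − A) (e.g. by cofactor expansion or by noting that A is similar to its Jordan form J, which has the same characteristic polynomial as A) gives
  χ_A(x) = x^3 - 15*x^2 + 75*x - 125
which factors as (x - 5)^3. The eigenvalues (with algebraic multiplicities) are λ = 5 with multiplicity 3.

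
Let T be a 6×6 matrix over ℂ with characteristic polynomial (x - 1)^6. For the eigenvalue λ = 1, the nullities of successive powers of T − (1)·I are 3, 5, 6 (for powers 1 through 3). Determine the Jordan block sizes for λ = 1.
Block sizes for λ = 1: [3, 2, 1]

From the dimensions of kernels of powers, the number of Jordan blocks of size at least j is d_j − d_{j−1} where d_j = dim ker(N^j) (with d_0 = 0). Computing the differences gives [3, 2, 1].
The number of blocks of size exactly k is (#blocks of size ≥ k) − (#blocks of size ≥ k + 1), so the partition is: 1 block(s) of size 1, 1 block(s) of size 2, 1 block(s) of size 3.
In nonincreasing order the block sizes are [3, 2, 1].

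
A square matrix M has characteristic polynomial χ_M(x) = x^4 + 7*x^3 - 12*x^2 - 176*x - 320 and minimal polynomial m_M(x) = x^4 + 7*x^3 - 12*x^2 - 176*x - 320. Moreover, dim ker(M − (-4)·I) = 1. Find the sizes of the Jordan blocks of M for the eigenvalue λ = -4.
Block sizes for λ = -4: [3]

Step 1 — from the characteristic polynomial, algebraic multiplicity of λ = -4 is 3. From dim ker(M − (-4)·I) = 1, there are exactly 1 Jordan blocks for λ = -4.
Step 2 — from the minimal polynomial, the factor (x + 4)^3 tells us the largest block for λ = -4 has size 3.
Step 3 — with total size 3, 1 blocks, and largest block 3, the block sizes (in nonincreasing order) are [3].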